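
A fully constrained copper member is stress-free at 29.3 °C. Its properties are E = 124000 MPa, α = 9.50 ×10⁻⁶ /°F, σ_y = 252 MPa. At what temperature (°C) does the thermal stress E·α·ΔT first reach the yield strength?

148 °C

E = 124000 MPa = 124.0 GPa.
α = 9.50×10⁻⁶/°F × 9/5 = 17.1×10⁻⁶/K.
E·α·ΔT = 252.0 MPa ⇒ ΔT = 252.0 / (124.0×10³ × 17.1×10⁻⁶) = 118.8 K.
T = 29.3 + 118.8 = 148.1 °C.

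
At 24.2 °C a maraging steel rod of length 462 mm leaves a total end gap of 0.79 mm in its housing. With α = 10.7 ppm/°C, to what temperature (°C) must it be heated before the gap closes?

α·L₀·ΔT = 0.79 mm ⇒ ΔT = 0.79 / (10.7×10⁻⁶ × 462.0) = 159.8 K.
T = 24.2 + 159.8 = 184.0 °C.

184 °C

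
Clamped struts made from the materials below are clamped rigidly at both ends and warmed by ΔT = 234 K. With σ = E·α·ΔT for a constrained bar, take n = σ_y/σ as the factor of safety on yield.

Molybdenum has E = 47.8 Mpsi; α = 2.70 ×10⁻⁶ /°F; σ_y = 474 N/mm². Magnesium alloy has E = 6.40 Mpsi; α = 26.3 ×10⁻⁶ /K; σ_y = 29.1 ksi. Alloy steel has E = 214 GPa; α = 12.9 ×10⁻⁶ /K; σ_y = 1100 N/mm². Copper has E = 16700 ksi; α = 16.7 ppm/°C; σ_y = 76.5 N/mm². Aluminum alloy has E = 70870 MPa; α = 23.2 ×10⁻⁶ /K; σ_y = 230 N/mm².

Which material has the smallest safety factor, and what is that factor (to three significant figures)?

copper, n = 0.170

Converting E to GPa, α to ×10⁻⁶/K, σ_y to MPa, then σ and n for each:
  molybdenum: E = 329.6, α = 4.86, σ_y = 474.0 → σ = 375 MPa, n = 1.26
  magnesium alloy: E = 44.13, α = 26.3, σ_y = 200.6 → σ = 272 MPa, n = 0.739
  alloy steel: E = 214.0, α = 12.9, σ_y = 1100 → σ = 646 MPa, n = 1.70
  copper: E = 115.1, α = 16.7, σ_y = 76.50 → σ = 450 MPa, n = 0.170
  aluminum alloy: E = 70.87, α = 23.2, σ_y = 230.0 → σ = 385 MPa, n = 0.598
The minimum is copper at n = 0.170.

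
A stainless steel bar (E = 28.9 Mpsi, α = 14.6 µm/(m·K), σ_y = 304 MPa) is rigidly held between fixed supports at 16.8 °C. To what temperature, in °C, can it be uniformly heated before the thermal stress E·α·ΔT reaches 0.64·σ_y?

83.7 °C

E = 28.9 Mpsi = 199.3 GPa.
E·α·ΔT = 194.6 MPa ⇒ ΔT = 194.6 / (199.3×10³ × 14.6×10⁻⁶) = 66.88 K.
T = 16.8 + 66.88 = 83.68 °C.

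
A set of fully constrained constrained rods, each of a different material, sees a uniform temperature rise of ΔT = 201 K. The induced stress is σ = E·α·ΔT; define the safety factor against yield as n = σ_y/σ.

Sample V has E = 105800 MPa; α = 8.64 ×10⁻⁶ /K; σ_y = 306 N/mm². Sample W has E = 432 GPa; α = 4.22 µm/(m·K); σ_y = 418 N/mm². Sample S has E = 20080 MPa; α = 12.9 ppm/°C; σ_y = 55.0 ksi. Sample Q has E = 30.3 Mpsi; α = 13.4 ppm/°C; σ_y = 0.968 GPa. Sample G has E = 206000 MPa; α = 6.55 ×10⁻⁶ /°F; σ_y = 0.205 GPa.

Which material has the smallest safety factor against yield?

Per material, after unit conversion:
  sample V: E = 105.8, α = 8.64, σ_y = 306.0 → σ = 184 MPa, n = 1.67
  sample W: E = 432.0, α = 4.22, σ_y = 418.0 → σ = 366 MPa, n = 1.14
  sample S: E = 20.08, α = 12.9, σ_y = 379.2 → σ = 52.1 MPa, n = 7.28
  sample Q: E = 208.9, α = 13.4, σ_y = 968.0 → σ = 563 MPa, n = 1.72
  sample G: E = 206.0, α = 11.8, σ_y = 205.0 → σ = 488 MPa, n = 0.420
Sample G has the lowest safety factor, n = 0.420.

sample G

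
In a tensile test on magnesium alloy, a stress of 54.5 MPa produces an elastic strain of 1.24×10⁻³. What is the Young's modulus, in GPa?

E = σ/ε = 54.5 MPa / 1.24×10⁻³ = 43950 MPa = 44.0 GPa.

44.0 GPa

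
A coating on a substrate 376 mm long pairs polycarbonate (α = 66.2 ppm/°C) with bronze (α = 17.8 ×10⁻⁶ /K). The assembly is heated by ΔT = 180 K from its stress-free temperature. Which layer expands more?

α(polycarbonate) = 66.2×10⁻⁶/K vs α(bronze) = 17.8×10⁻⁶/K.
Higher α expands more for the same ΔT: polycarbonate.

polycarbonate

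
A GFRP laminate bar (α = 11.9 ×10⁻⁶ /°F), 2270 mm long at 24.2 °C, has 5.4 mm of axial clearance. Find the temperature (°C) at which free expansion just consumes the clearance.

135 °C

α = 11.9×10⁻⁶/°F × 9/5 = 21.4×10⁻⁶/K.
α·L₀·ΔT = 5.4 mm ⇒ ΔT = 5.4 / (21.4×10⁻⁶ × 2270.0) = 111.1 K.
T = 24.2 + 111.1 = 135.3 °C.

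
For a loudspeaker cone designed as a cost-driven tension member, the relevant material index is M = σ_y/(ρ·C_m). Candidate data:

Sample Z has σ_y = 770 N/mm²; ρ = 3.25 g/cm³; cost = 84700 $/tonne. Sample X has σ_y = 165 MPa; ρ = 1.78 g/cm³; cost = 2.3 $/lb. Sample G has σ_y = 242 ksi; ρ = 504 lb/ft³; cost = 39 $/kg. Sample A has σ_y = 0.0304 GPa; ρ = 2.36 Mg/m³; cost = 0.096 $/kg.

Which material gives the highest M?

After converting to SI:
  sample Z: σ_y = 770.0 MPa, ρ = 3250 kg/m³, cost = 84.70 $/kg
  sample X: σ_y = 165.0 MPa, ρ = 1780 kg/m³, cost = 5.071 $/kg
  sample G: σ_y = 1669 MPa, ρ = 8073 kg/m³, cost = 39.00 $/kg
  sample A: σ_y = 30.40 MPa, ρ = 2360 kg/m³, cost = 0.09600 $/kg
  sample A: M = 134 kN·m per $
  sample X: M = 18.3 kN·m per $
  sample G: M = 5.30 kN·m per $
  sample Z: M = 2.80 kN·m per $
The maximum is for sample A.

sample A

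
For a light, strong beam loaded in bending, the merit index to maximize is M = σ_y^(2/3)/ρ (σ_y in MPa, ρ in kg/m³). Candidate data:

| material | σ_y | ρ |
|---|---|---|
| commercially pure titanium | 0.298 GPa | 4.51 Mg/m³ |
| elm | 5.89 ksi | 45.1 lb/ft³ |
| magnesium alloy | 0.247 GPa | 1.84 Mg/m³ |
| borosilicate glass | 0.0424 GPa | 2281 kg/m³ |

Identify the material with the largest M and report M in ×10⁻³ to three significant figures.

Putting every candidate on a common basis:
  commercially pure titanium: σ_y = 298.0 MPa, ρ = 4510 kg/m³
  elm: σ_y = 40.61 MPa, ρ = 722.4 kg/m³
  magnesium alloy: σ_y = 247.0 MPa, ρ = 1840 kg/m³
  borosilicate glass: σ_y = 42.40 MPa, ρ = 2281 kg/m³
  magnesium alloy: M = 21.4×10⁻³
  elm: M = 16.4×10⁻³
  commercially pure titanium: M = 9.89×10⁻³
  borosilicate glass: M = 5.33×10⁻³
Magnesium alloy has the largest M.

magnesium alloy, M = 21.4×10⁻³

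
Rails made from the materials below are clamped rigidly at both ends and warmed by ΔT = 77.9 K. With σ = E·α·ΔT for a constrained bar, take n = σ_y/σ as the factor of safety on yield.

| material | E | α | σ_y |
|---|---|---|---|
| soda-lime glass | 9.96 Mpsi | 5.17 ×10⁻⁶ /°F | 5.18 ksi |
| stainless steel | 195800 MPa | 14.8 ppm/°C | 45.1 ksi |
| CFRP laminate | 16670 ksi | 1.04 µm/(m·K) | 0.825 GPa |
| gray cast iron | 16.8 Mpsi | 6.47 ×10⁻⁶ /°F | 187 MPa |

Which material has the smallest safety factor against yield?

soda-lime glass

Converting E to GPa, α to ×10⁻⁶/K, σ_y to MPa, then σ and n for each:
  soda-lime glass: E = 68.67, α = 9.31, σ_y = 35.71 → σ = 49.8 MPa, n = 0.717
  stainless steel: E = 195.8, α = 14.8, σ_y = 311.0 → σ = 226 MPa, n = 1.38
  CFRP laminate: E = 114.9, α = 1.04, σ_y = 825.0 → σ = 9.31 MPa, n = 88.6
  gray cast iron: E = 115.8, α = 11.6, σ_y = 187.0 → σ = 105 MPa, n = 1.78
Smallest n: soda-lime glass with n = 0.717.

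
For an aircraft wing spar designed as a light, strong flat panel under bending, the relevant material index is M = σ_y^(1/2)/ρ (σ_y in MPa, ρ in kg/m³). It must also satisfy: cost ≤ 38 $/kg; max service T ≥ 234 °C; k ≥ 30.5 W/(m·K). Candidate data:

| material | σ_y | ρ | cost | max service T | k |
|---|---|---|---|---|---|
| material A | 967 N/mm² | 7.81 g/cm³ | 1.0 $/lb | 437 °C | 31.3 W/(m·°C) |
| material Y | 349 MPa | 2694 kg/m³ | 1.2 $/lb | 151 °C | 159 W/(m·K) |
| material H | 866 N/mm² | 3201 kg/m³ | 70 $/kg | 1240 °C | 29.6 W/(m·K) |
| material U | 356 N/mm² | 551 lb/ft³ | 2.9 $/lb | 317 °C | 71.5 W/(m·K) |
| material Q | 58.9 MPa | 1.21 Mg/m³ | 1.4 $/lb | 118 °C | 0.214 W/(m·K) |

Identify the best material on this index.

material A

Screen on constraints: cost ≤ 38 $/kg; max service T ≥ 234 °C; k ≥ 30.5 W/(m·K). Survivors: material A, material U.
In SI units:
  material A: σ_y = 967.0 MPa, ρ = 7810 kg/m³
  material U: σ_y = 356.0 MPa, ρ = 8826 kg/m³
  material A: M = 3.98×10⁻³
  material U: M = 2.14×10⁻³
Material A has the largest M.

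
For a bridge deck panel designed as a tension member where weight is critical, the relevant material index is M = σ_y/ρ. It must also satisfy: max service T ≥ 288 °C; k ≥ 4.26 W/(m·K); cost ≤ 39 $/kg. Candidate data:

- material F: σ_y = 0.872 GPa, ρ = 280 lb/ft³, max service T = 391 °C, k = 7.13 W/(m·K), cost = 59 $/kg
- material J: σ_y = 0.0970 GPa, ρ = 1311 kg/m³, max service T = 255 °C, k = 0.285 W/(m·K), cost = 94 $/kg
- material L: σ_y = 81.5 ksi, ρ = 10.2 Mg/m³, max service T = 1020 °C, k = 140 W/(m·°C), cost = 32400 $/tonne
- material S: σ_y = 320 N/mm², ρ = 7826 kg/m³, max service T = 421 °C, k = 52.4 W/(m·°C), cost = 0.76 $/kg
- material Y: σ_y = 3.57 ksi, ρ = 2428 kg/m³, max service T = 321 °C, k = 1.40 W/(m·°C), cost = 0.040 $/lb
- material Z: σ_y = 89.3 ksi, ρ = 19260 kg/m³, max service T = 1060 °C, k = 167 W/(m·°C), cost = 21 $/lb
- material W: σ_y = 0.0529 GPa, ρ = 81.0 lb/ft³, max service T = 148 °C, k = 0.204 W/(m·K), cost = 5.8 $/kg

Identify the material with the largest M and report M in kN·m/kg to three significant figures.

Screen on constraints: max service T ≥ 288 °C; k ≥ 4.26 W/(m·K); cost ≤ 39 $/kg. Survivors: material L, material S.
Convert each candidate to consistent units, then evaluate M:
  material L: σ_y = 561.9 MPa, ρ = 10200 kg/m³
  material S: σ_y = 320.0 MPa, ρ = 7826 kg/m³
  material L: M = 55.1 kN·m/kg
  material S: M = 40.9 kN·m/kg
Highest index: material L.

material L, M = 55.1 kN·m/kg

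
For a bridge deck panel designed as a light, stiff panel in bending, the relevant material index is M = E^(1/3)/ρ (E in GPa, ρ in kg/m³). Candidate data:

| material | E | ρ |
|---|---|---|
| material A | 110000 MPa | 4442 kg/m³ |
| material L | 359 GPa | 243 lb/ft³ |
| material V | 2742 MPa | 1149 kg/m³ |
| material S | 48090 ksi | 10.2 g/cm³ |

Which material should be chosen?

material L

Convert each candidate to consistent units, then evaluate M:
  material A: E = 110.0 GPa, ρ = 4442 kg/m³
  material L: E = 359.0 GPa, ρ = 3892 kg/m³
  material V: E = 2.742 GPa, ρ = 1149 kg/m³
  material S: E = 331.6 GPa, ρ = 10200 kg/m³
  material L: M = 1.83×10⁻³
  material V: M = 1.22×10⁻³
  material A: M = 1.08×10⁻³
  material S: M = 0.679×10⁻³
Material L has the largest M.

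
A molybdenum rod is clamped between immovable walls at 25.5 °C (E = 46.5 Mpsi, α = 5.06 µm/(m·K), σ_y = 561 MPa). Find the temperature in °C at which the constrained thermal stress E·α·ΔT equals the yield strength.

E = 46.5 Mpsi = 320.6 GPa.
E·α·ΔT = 561.0 MPa ⇒ ΔT = 561.0 / (320.6×10³ × 5.06×10⁻⁶) = 345.8 K.
T = 25.5 + 345.8 = 371.3 °C.

371 °C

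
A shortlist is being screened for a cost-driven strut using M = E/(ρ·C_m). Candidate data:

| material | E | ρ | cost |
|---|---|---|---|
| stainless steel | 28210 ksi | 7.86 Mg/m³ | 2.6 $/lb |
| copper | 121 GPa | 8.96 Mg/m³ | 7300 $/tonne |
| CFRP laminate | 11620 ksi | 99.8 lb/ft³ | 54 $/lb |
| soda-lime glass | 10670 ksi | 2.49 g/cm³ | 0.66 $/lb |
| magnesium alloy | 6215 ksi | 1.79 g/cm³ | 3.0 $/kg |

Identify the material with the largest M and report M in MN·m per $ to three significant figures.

soda-lime glass, M = 20.3 MN·m per $

After converting to SI:
  stainless steel: E = 194.5 GPa, ρ = 7860 kg/m³, cost = 5.732 $/kg
  copper: E = 121.0 GPa, ρ = 8960 kg/m³, cost = 7.300 $/kg
  CFRP laminate: E = 80.12 GPa, ρ = 1599 kg/m³, cost = 119.0 $/kg
  soda-lime glass: E = 73.57 GPa, ρ = 2490 kg/m³, cost = 1.455 $/kg
  magnesium alloy: E = 42.85 GPa, ρ = 1790 kg/m³, cost = 3.000 $/kg
  soda-lime glass: M = 20.3 MN·m per $
  magnesium alloy: M = 7.98 MN·m per $
  stainless steel: M = 4.32 MN·m per $
  copper: M = 1.85 MN·m per $
  CFRP laminate: M = 0.421 MN·m per $
Soda-lime glass has the largest M.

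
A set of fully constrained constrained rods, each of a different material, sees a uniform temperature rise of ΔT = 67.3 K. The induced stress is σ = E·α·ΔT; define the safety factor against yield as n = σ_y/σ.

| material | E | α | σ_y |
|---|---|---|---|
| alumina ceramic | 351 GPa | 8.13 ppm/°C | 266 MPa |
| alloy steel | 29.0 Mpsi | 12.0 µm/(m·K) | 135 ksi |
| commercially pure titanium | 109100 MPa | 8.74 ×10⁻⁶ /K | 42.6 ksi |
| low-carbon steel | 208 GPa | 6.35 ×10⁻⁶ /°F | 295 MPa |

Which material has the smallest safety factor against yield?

alumina ceramic

With everything in SI (GPa, ×10⁻⁶/K, MPa):
  alumina ceramic: E = 351.0, α = 8.13, σ_y = 266.0 → σ = 192 MPa, n = 1.39
  alloy steel: E = 199.9, α = 12.0, σ_y = 930.8 → σ = 161 MPa, n = 5.76
  commercially pure titanium: E = 109.1, α = 8.74, σ_y = 293.7 → σ = 64.2 MPa, n = 4.58
  low-carbon steel: E = 208.0, α = 11.4, σ_y = 295.0 → σ = 160 MPa, n = 1.84
Alumina ceramic has the lowest safety factor, n = 1.39.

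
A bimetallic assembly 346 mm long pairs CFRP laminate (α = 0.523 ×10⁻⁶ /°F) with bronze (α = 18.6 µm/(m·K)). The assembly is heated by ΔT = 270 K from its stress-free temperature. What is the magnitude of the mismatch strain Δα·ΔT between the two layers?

CFRP laminate: α = 0.523×10⁻⁶/°F × 9/5 = 0.941×10⁻⁶/K.
Δα = |0.941 − 18.6|×10⁻⁶/K = 17.7×10⁻⁶/K.
Mismatch strain = Δα·ΔT = 17.7×10⁻⁶ × 270.0 = 4.77×10⁻³.

4.77×10⁻³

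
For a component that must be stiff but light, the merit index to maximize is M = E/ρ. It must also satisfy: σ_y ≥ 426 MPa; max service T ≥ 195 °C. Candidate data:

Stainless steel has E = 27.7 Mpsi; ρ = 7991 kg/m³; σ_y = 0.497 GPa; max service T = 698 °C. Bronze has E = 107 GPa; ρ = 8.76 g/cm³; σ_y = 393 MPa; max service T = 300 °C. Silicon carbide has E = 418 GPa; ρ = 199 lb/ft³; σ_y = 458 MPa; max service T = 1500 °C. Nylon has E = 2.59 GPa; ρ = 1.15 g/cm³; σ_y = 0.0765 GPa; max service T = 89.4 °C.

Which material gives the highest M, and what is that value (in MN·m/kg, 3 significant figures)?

Screen on constraints: σ_y ≥ 426 MPa; max service T ≥ 195 °C. Survivors: stainless steel, silicon carbide.
Putting every candidate on a common basis:
  stainless steel: E = 191.0 GPa, ρ = 7991 kg/m³
  silicon carbide: E = 418.0 GPa, ρ = 3188 kg/m³
  silicon carbide: M = 131 MN·m/kg
  stainless steel: M = 23.9 MN·m/kg
Silicon carbide ranks first.

silicon carbide, M = 131 MN·m/kg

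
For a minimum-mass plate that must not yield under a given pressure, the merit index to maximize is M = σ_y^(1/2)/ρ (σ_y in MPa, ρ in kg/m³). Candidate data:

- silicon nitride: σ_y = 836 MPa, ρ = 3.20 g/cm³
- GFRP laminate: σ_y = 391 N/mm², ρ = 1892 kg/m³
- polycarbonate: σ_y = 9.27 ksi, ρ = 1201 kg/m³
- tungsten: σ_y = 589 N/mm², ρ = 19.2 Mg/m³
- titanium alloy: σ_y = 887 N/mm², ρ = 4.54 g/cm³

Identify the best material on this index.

Putting every candidate on a common basis:
  silicon nitride: σ_y = 836.0 MPa, ρ = 3200 kg/m³
  GFRP laminate: σ_y = 391.0 MPa, ρ = 1892 kg/m³
  polycarbonate: σ_y = 63.91 MPa, ρ = 1201 kg/m³
  tungsten: σ_y = 589.0 MPa, ρ = 19200 kg/m³
  titanium alloy: σ_y = 887.0 MPa, ρ = 4540 kg/m³
  GFRP laminate: M = 10.5×10⁻³
  silicon nitride: M = 9.04×10⁻³
  polycarbonate: M = 6.66×10⁻³
  titanium alloy: M = 6.56×10⁻³
  tungsten: M = 1.26×10⁻³
Highest index: GFRP laminate.

GFRP laminate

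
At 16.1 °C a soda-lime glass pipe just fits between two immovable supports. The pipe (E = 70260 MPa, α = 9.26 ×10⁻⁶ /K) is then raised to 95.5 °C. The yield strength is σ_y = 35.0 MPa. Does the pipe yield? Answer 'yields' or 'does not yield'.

E = 70260 MPa = 70.26 GPa.
ΔT = 79.40 K. Constrained thermal stress σ = E·α·ΔT = 70.26×10³ MPa × 9.26×10⁻⁶ × 79.40 = 51.7 MPa (compressive).
Compare to σ_y = 35.0 MPa: σ ≥ σ_y, so it yields.

yields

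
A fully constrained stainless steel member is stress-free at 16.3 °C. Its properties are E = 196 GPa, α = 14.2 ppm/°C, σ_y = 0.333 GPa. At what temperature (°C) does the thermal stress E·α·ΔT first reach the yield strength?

σ_y = 0.333 GPa = 333.0 MPa.
E·α·ΔT = 333.0 MPa ⇒ ΔT = 333.0 / (196.0×10³ × 14.2×10⁻⁶) = 119.6 K.
T = 16.3 + 119.6 = 135.9 °C.

136 °C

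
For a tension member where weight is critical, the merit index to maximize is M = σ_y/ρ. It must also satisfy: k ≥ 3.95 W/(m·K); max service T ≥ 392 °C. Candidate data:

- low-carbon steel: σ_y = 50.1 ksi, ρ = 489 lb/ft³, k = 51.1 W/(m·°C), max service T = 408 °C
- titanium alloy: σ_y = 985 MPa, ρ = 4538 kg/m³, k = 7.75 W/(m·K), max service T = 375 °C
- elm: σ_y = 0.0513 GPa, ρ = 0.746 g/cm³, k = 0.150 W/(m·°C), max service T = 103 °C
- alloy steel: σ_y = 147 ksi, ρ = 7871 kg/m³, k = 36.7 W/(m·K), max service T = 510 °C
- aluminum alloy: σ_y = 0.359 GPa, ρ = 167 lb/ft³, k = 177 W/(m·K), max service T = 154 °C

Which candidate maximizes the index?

Screen on constraints: k ≥ 3.95 W/(m·K); max service T ≥ 392 °C. Survivors: low-carbon steel, alloy steel.
Convert each candidate to consistent units, then evaluate M:
  low-carbon steel: σ_y = 345.4 MPa, ρ = 7833 kg/m³
  alloy steel: σ_y = 1014 MPa, ρ = 7871 kg/m³
  alloy steel: M = 129 kN·m/kg
  low-carbon steel: M = 44.1 kN·m/kg
Alloy steel ranks first.

alloy steel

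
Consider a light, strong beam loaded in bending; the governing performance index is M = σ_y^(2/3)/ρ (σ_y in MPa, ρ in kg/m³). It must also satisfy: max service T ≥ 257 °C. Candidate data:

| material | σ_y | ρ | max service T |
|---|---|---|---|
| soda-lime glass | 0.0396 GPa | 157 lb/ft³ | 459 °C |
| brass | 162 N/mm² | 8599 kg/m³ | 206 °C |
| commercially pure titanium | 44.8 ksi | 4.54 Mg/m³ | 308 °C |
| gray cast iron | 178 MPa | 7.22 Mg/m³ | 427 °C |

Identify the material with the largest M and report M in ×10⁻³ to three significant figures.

commercially pure titanium, M = 10.1×10⁻³

Screen on constraints: max service T ≥ 257 °C. Survivors: soda-lime glass, commercially pure titanium, gray cast iron.
After converting to SI:
  soda-lime glass: σ_y = 39.60 MPa, ρ = 2515 kg/m³
  commercially pure titanium: σ_y = 308.9 MPa, ρ = 4540 kg/m³
  gray cast iron: σ_y = 178.0 MPa, ρ = 7220 kg/m³
  commercially pure titanium: M = 10.1×10⁻³
  soda-lime glass: M = 4.62×10⁻³
  gray cast iron: M = 4.38×10⁻³
The maximum is for commercially pure titanium.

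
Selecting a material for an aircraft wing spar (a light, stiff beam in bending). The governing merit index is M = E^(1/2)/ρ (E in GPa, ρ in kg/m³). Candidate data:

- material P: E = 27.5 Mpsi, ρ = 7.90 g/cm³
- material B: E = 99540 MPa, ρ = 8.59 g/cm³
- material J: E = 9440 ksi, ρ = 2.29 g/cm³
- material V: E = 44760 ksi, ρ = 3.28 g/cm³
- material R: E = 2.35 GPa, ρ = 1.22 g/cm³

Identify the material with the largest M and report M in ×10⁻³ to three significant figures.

Putting every candidate on a common basis:
  material P: E = 189.6 GPa, ρ = 7900 kg/m³
  material B: E = 99.54 GPa, ρ = 8590 kg/m³
  material J: E = 65.09 GPa, ρ = 2290 kg/m³
  material V: E = 308.6 GPa, ρ = 3280 kg/m³
  material R: E = 2.350 GPa, ρ = 1220 kg/m³
  material V: M = 5.36×10⁻³
  material J: M = 3.52×10⁻³
  material P: M = 1.74×10⁻³
  material R: M = 1.26×10⁻³
  material B: M = 1.16×10⁻³
The maximum is for material V.

material V, M = 5.36×10⁻³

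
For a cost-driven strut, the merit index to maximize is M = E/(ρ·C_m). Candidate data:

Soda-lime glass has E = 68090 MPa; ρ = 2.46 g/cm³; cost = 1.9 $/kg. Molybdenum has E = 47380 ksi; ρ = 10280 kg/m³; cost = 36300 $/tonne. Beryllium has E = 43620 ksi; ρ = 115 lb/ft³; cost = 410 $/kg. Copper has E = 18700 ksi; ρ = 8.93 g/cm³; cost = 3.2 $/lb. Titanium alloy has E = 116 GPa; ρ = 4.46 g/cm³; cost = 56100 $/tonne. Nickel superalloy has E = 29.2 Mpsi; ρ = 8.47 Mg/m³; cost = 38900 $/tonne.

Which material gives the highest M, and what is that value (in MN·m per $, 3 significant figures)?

soda-lime glass, M = 14.6 MN·m per $

After converting to SI:
  soda-lime glass: E = 68.09 GPa, ρ = 2460 kg/m³, cost = 1.900 $/kg
  molybdenum: E = 326.7 GPa, ρ = 10280 kg/m³, cost = 36.30 $/kg
  beryllium: E = 300.7 GPa, ρ = 1842 kg/m³, cost = 410.0 $/kg
  copper: E = 128.9 GPa, ρ = 8930 kg/m³, cost = 7.055 $/kg
  titanium alloy: E = 116.0 GPa, ρ = 4460 kg/m³, cost = 56.10 $/kg
  nickel superalloy: E = 201.3 GPa, ρ = 8470 kg/m³, cost = 38.90 $/kg
  soda-lime glass: M = 14.6 MN·m per $
  copper: M = 2.05 MN·m per $
  molybdenum: M = 0.875 MN·m per $
  nickel superalloy: M = 0.611 MN·m per $
  titanium alloy: M = 0.464 MN·m per $
  beryllium: M = 0.398 MN·m per $
Soda-lime glass has the largest M.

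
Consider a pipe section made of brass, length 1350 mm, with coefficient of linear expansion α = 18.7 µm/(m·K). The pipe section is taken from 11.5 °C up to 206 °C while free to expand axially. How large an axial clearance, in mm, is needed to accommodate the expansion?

4.91 mm

ΔT = 206 − 11.5 = 194.5 K.
ΔL = α·L₀·ΔT = 18.7×10⁻⁶ × 1350 mm × 194.5 K = 4.91 mm.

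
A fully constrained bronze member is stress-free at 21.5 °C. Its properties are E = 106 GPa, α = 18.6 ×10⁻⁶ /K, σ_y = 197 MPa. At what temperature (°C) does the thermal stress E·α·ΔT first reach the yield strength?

E·α·ΔT = 197.0 MPa ⇒ ΔT = 197.0 / (106.0×10³ × 18.6×10⁻⁶) = 99.92 K.
T = 21.5 + 99.92 = 121.4 °C.

121 °C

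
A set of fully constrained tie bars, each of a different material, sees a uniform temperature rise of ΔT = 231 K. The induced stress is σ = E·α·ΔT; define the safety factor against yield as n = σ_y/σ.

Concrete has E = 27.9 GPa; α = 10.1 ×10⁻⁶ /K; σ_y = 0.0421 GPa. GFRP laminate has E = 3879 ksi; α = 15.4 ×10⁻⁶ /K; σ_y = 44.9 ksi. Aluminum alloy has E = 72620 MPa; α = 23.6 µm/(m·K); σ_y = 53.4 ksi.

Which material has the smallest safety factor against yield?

Converting E to GPa, α to ×10⁻⁶/K, σ_y to MPa, then σ and n for each:
  concrete: E = 27.90, α = 10.1, σ_y = 42.10 → σ = 65.1 MPa, n = 0.647
  GFRP laminate: E = 26.74, α = 15.4, σ_y = 309.6 → σ = 95.1 MPa, n = 3.25
  aluminum alloy: E = 72.62, α = 23.6, σ_y = 368.2 → σ = 396 MPa, n = 0.930
Concrete has the lowest safety factor, n = 0.647.

concrete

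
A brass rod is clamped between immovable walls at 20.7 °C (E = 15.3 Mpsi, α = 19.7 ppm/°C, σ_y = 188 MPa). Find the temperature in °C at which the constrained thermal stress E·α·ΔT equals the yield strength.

111 °C

E = 15.3 Mpsi = 105.5 GPa.
E·α·ΔT = 188.0 MPa ⇒ ΔT = 188.0 / (105.5×10³ × 19.7×10⁻⁶) = 90.47 K.
T = 20.7 + 90.47 = 111.2 °C.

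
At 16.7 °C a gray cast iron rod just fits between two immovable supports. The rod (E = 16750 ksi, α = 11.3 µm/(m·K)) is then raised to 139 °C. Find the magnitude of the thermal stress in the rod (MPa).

160 MPa

E = 16750 ksi = 115.5 GPa.
ΔT = 122.3 K. Constrained thermal stress σ = E·α·ΔT = 115.5×10³ MPa × 11.3×10⁻⁶ × 122.3 = 160 MPa (compressive).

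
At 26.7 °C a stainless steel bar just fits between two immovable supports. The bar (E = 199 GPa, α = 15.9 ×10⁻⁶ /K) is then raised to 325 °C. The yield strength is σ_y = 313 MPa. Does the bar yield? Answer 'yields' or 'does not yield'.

ΔT = 298.3 K. Constrained thermal stress σ = E·α·ΔT = 199.0×10³ MPa × 15.9×10⁻⁶ × 298.3 = 944 MPa (compressive).
Compare to σ_y = 313 MPa: σ ≥ σ_y, so it yields.

yields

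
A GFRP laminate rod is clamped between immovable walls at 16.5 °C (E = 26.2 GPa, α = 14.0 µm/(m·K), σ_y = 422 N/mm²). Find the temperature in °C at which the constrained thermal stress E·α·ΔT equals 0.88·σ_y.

σ_y = 422 N/mm² = 422.0 MPa.
E·α·ΔT = 371.4 MPa ⇒ ΔT = 371.4 / (26.20×10³ × 14.0×10⁻⁶) = 1012 K.
T = 16.5 + 1012 = 1029 °C.

1030 °C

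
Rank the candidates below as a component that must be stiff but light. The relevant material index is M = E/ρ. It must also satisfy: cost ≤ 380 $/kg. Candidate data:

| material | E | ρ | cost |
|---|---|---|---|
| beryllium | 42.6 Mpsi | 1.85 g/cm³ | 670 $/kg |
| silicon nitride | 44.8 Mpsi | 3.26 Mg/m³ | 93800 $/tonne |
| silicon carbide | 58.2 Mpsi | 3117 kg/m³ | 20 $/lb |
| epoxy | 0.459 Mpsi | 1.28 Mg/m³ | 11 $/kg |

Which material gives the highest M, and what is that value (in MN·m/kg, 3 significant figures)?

Screen on constraints: cost ≤ 380 $/kg. Survivors: silicon nitride, silicon carbide, epoxy.
Normalizing units and computing the index:
  silicon nitride: E = 308.9 GPa, ρ = 3260 kg/m³
  silicon carbide: E = 401.3 GPa, ρ = 3117 kg/m³
  epoxy: E = 3.165 GPa, ρ = 1280 kg/m³
  silicon carbide: M = 129 MN·m/kg
  silicon nitride: M = 94.8 MN·m/kg
  epoxy: M = 2.47 MN·m/kg
Silicon carbide has the largest M.

silicon carbide, M = 129 MN·m/kg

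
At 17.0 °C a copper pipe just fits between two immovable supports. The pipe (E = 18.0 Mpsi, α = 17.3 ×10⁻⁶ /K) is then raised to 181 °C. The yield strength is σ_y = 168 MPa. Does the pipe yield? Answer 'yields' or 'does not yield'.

yields

E = 18.0 Mpsi = 124.1 GPa.
ΔT = 164.0 K. Constrained thermal stress σ = E·α·ΔT = 124.1×10³ MPa × 17.3×10⁻⁶ × 164.0 = 352 MPa (compressive).
Compare to σ_y = 168 MPa: σ ≥ σ_y, so it yields.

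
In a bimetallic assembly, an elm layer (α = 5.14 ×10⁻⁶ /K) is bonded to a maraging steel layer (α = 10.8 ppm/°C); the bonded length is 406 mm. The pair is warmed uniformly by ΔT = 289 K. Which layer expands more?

α(elm) = 5.14×10⁻⁶/K vs α(maraging steel) = 10.8×10⁻⁶/K.
Higher α expands more for the same ΔT: maraging steel.

maraging steel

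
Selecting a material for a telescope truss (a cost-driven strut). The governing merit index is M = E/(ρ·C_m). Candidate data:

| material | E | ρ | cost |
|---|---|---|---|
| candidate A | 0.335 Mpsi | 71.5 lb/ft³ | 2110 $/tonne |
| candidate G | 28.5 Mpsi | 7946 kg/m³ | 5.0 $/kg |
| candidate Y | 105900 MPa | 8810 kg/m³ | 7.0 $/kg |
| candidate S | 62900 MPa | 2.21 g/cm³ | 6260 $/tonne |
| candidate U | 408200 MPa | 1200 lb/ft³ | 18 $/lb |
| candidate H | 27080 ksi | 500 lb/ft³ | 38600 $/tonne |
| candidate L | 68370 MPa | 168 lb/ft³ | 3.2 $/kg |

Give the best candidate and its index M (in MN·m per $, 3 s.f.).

candidate L, M = 7.94 MN·m per $

In SI units:
  candidate A: E = 2.310 GPa, ρ = 1145 kg/m³, cost = 2.110 $/kg
  candidate G: E = 196.5 GPa, ρ = 7946 kg/m³, cost = 5.000 $/kg
  candidate Y: E = 105.9 GPa, ρ = 8810 kg/m³, cost = 7.000 $/kg
  candidate S: E = 62.90 GPa, ρ = 2210 kg/m³, cost = 6.260 $/kg
  candidate U: E = 408.2 GPa, ρ = 19220 kg/m³, cost = 39.68 $/kg
  candidate H: E = 186.7 GPa, ρ = 8009 kg/m³, cost = 38.60 $/kg
  candidate L: E = 68.37 GPa, ρ = 2691 kg/m³, cost = 3.200 $/kg
  candidate L: M = 7.94 MN·m per $
  candidate G: M = 4.95 MN·m per $
  candidate S: M = 4.55 MN·m per $
  candidate Y: M = 1.72 MN·m per $
  candidate A: M = 0.956 MN·m per $
  candidate H: M = 0.604 MN·m per $
  candidate U: M = 0.535 MN·m per $
Candidate L has the largest M.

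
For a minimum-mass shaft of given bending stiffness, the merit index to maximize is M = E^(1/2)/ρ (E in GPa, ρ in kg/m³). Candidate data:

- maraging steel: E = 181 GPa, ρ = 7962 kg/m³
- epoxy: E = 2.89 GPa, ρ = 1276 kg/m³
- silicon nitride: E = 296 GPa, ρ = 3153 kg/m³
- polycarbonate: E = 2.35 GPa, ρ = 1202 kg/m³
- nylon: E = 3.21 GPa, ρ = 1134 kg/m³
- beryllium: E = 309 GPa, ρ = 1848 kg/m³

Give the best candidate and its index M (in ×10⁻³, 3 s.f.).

Computing M directly (units already consistent):
  beryllium: M = 9.51×10⁻³
  silicon nitride: M = 5.46×10⁻³
  maraging steel: M = 1.69×10⁻³
  nylon: M = 1.58×10⁻³
  epoxy: M = 1.33×10⁻³
  polycarbonate: M = 1.28×10⁻³
Beryllium ranks first.

beryllium, M = 9.51×10⁻³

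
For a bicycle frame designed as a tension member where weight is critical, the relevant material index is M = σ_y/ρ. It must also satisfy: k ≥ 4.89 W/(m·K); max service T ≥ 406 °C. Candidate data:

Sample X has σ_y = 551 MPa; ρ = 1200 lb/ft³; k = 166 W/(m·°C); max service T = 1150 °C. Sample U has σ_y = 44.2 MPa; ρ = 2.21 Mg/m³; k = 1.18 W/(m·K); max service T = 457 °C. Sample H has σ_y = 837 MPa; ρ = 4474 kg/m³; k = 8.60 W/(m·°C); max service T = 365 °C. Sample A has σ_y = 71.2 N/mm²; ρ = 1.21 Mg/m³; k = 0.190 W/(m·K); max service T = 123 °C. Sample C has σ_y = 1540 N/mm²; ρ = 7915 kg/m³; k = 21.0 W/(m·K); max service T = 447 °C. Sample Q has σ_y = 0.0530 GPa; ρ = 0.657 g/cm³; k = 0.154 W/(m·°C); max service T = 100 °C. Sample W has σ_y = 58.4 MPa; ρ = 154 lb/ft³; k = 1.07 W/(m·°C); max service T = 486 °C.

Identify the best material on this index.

sample C

Screen on constraints: k ≥ 4.89 W/(m·K); max service T ≥ 406 °C. Survivors: sample X, sample C.
In SI units:
  sample X: σ_y = 551.0 MPa, ρ = 19220 kg/m³
  sample C: σ_y = 1540 MPa, ρ = 7915 kg/m³
  sample C: M = 195 kN·m/kg
  sample X: M = 28.7 kN·m/kg
Sample C ranks first.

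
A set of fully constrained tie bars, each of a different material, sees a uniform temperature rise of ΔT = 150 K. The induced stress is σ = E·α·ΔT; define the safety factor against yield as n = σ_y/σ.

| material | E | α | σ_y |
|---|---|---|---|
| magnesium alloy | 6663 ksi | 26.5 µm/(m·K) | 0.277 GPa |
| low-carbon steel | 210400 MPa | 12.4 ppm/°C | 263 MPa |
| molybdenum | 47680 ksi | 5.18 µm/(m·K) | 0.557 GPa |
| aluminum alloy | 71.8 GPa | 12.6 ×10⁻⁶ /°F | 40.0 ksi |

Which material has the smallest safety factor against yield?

low-carbon steel

Converting E to GPa, α to ×10⁻⁶/K, σ_y to MPa, then σ and n for each:
  magnesium alloy: E = 45.94, α = 26.5, σ_y = 277.0 → σ = 183 MPa, n = 1.52
  low-carbon steel: E = 210.4, α = 12.4, σ_y = 263.0 → σ = 391 MPa, n = 0.672
  molybdenum: E = 328.7, α = 5.18, σ_y = 557.0 → σ = 255 MPa, n = 2.18
  aluminum alloy: E = 71.80, α = 22.7, σ_y = 275.8 → σ = 244 MPa, n = 1.13
The minimum is low-carbon steel at n = 0.672.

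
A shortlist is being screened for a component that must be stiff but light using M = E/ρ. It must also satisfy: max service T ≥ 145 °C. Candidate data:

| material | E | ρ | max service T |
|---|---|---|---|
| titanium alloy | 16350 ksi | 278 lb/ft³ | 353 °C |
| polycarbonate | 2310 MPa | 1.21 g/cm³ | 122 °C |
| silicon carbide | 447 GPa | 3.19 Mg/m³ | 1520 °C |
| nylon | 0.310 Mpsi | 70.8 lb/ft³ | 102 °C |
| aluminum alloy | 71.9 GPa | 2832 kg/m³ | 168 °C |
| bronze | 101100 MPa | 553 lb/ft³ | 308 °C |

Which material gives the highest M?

Screen on constraints: max service T ≥ 145 °C. Survivors: titanium alloy, silicon carbide, aluminum alloy, bronze.
Putting every candidate on a common basis:
  titanium alloy: E = 112.7 GPa, ρ = 4453 kg/m³
  silicon carbide: E = 447.0 GPa, ρ = 3190 kg/m³
  aluminum alloy: E = 71.90 GPa, ρ = 2832 kg/m³
  bronze: E = 101.1 GPa, ρ = 8858 kg/m³
  silicon carbide: M = 140 MN·m/kg
  aluminum alloy: M = 25.4 MN·m/kg
  titanium alloy: M = 25.3 MN·m/kg
  bronze: M = 11.4 MN·m/kg
Silicon carbide ranks first.

silicon carbide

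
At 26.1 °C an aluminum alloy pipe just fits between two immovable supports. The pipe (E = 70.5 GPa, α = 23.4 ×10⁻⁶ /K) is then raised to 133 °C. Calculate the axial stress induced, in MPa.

176 MPa

ΔT = 106.9 K. Constrained thermal stress σ = E·α·ΔT = 70.50×10³ MPa × 23.4×10⁻⁶ × 106.9 = 176 MPa (compressive).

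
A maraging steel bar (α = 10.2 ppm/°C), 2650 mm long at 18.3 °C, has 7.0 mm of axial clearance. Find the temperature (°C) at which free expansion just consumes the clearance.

277 °C

α·L₀·ΔT = 7.0 mm ⇒ ΔT = 7.0 / (10.2×10⁻⁶ × 2650.0) = 259.0 K.
T = 18.3 + 259.0 = 277.3 °C.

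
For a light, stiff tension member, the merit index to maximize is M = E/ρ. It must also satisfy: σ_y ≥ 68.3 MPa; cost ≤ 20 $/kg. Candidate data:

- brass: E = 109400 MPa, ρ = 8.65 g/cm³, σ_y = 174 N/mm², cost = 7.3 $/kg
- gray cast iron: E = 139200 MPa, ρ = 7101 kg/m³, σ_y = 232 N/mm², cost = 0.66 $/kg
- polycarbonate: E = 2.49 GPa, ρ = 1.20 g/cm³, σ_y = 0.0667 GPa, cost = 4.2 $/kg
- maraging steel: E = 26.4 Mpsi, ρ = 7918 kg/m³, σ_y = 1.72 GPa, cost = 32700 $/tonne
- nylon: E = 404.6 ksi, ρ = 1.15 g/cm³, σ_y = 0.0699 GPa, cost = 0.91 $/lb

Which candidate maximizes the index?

gray cast iron

Screen on constraints: σ_y ≥ 68.3 MPa; cost ≤ 20 $/kg. Survivors: brass, gray cast iron, nylon.
Putting every candidate on a common basis:
  brass: E = 109.4 GPa, ρ = 8650 kg/m³
  gray cast iron: E = 139.2 GPa, ρ = 7101 kg/m³
  nylon: E = 2.790 GPa, ρ = 1150 kg/m³
  gray cast iron: M = 19.6 MN·m/kg
  brass: M = 12.6 MN·m/kg
  nylon: M = 2.43 MN·m/kg
The maximum is for gray cast iron.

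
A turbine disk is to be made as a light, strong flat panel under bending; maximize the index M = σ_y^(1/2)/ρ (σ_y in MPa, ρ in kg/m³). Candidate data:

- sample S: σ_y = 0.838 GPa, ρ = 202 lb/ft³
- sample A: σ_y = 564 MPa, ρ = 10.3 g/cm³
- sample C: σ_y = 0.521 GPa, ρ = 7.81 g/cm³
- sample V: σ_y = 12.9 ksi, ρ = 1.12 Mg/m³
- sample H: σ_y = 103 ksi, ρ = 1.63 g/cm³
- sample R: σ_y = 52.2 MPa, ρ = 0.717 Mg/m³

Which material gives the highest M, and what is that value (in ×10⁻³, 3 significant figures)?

sample H, M = 16.3×10⁻³

In SI units:
  sample S: σ_y = 838.0 MPa, ρ = 3236 kg/m³
  sample A: σ_y = 564.0 MPa, ρ = 10300 kg/m³
  sample C: σ_y = 521.0 MPa, ρ = 7810 kg/m³
  sample V: σ_y = 88.94 MPa, ρ = 1120 kg/m³
  sample H: σ_y = 710.2 MPa, ρ = 1630 kg/m³
  sample R: σ_y = 52.20 MPa, ρ = 717.0 kg/m³
  sample H: M = 16.3×10⁻³
  sample R: M = 10.1×10⁻³
  sample S: M = 8.95×10⁻³
  sample V: M = 8.42×10⁻³
  sample C: M = 2.92×10⁻³
  sample A: M = 2.31×10⁻³
Sample H ranks first.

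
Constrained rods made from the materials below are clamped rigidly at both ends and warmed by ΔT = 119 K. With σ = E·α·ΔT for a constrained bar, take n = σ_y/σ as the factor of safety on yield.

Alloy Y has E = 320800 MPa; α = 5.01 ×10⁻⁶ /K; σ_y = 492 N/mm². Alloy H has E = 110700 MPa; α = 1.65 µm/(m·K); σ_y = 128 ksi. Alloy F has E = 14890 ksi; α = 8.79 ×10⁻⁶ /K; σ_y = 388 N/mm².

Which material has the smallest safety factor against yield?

alloy Y

With everything in SI (GPa, ×10⁻⁶/K, MPa):
  alloy Y: E = 320.8, α = 5.01, σ_y = 492.0 → σ = 191 MPa, n = 2.57
  alloy H: E = 110.7, α = 1.65, σ_y = 882.5 → σ = 21.7 MPa, n = 40.6
  alloy F: E = 102.7, α = 8.79, σ_y = 388.0 → σ = 107 MPa, n = 3.61
The minimum is alloy Y at n = 2.57.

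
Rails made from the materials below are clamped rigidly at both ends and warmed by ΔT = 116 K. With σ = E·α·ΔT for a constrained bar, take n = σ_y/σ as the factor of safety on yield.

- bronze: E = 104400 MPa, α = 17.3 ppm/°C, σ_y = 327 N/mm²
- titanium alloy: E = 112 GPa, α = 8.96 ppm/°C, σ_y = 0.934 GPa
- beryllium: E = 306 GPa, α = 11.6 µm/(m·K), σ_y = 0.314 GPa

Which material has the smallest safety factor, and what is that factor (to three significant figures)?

beryllium, n = 0.763

With everything in SI (GPa, ×10⁻⁶/K, MPa):
  bronze: E = 104.4, α = 17.3, σ_y = 327.0 → σ = 210 MPa, n = 1.56
  titanium alloy: E = 112.0, α = 8.96, σ_y = 934.0 → σ = 116 MPa, n = 8.02
  beryllium: E = 306.0, α = 11.6, σ_y = 314.0 → σ = 412 MPa, n = 0.763
Smallest n: beryllium with n = 0.763.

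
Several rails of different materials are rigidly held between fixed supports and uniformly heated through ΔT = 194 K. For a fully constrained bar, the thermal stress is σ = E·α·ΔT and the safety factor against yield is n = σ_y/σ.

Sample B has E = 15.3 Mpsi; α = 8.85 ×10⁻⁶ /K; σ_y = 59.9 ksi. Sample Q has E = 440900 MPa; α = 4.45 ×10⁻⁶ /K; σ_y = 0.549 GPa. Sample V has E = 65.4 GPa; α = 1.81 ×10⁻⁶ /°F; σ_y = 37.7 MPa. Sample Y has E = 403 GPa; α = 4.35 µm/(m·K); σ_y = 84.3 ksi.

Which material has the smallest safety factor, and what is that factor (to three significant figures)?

sample V, n = 0.912

Per material, after unit conversion:
  sample B: E = 105.5, α = 8.85, σ_y = 413.0 → σ = 181 MPa, n = 2.28
  sample Q: E = 440.9, α = 4.45, σ_y = 549.0 → σ = 381 MPa, n = 1.44
  sample V: E = 65.40, α = 3.26, σ_y = 37.70 → σ = 41.3 MPa, n = 0.912
  sample Y: E = 403.0, α = 4.35, σ_y = 581.2 → σ = 340 MPa, n = 1.71
The minimum is sample V at n = 0.912.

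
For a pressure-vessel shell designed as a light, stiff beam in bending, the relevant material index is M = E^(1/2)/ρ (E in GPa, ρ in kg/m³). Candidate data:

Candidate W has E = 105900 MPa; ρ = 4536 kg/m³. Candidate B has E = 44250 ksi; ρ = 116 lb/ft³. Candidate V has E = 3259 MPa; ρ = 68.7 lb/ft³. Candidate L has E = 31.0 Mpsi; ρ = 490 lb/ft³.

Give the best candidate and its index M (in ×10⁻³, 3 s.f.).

In SI units:
  candidate W: E = 105.9 GPa, ρ = 4536 kg/m³
  candidate B: E = 305.1 GPa, ρ = 1858 kg/m³
  candidate V: E = 3.259 GPa, ρ = 1100 kg/m³
  candidate L: E = 213.7 GPa, ρ = 7849 kg/m³
  candidate B: M = 9.40×10⁻³
  candidate W: M = 2.27×10⁻³
  candidate L: M = 1.86×10⁻³
  candidate V: M = 1.64×10⁻³
Highest index: candidate B.

candidate B, M = 9.40×10⁻³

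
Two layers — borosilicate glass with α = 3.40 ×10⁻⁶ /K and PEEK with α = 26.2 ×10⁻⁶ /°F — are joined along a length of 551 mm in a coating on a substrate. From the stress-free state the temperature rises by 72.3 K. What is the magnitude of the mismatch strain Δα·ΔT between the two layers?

3.16×10⁻³

PEEK: α = 26.2×10⁻⁶/°F × 9/5 = 47.2×10⁻⁶/K.
Δα = |3.40 − 47.2|×10⁻⁶/K = 43.8×10⁻⁶/K.
Mismatch strain = Δα·ΔT = 43.8×10⁻⁶ × 72.3 = 3.16×10⁻³.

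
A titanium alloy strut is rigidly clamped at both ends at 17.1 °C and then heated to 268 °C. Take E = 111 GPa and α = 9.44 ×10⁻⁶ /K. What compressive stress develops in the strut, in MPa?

ΔT = 250.9 K. Constrained thermal stress σ = E·α·ΔT = 111.0×10³ MPa × 9.44×10⁻⁶ × 250.9 = 263 MPa (compressive).

263 MPa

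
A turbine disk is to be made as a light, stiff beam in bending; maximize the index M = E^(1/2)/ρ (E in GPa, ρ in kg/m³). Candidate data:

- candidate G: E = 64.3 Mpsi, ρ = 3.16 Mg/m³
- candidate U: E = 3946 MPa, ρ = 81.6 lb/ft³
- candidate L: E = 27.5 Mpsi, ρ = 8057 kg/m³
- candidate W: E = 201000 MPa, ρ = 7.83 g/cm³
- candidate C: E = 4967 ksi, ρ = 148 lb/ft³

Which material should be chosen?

candidate G

After converting to SI:
  candidate G: E = 443.3 GPa, ρ = 3160 kg/m³
  candidate U: E = 3.946 GPa, ρ = 1307 kg/m³
  candidate L: E = 189.6 GPa, ρ = 8057 kg/m³
  candidate W: E = 201.0 GPa, ρ = 7830 kg/m³
  candidate C: E = 34.25 GPa, ρ = 2371 kg/m³
  candidate G: M = 6.66×10⁻³
  candidate C: M = 2.47×10⁻³
  candidate W: M = 1.81×10⁻³
  candidate L: M = 1.71×10⁻³
  candidate U: M = 1.52×10⁻³
Highest index: candidate G.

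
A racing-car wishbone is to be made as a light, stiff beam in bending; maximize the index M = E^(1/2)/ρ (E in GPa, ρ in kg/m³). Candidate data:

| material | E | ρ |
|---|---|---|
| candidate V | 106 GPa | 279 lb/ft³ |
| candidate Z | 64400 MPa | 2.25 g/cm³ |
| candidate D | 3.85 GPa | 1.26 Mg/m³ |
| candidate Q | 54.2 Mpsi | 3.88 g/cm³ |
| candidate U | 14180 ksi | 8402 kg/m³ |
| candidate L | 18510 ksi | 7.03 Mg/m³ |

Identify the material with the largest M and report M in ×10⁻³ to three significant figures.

candidate Q, M = 4.98×10⁻³

Normalizing units and computing the index:
  candidate V: E = 106.0 GPa, ρ = 4469 kg/m³
  candidate Z: E = 64.40 GPa, ρ = 2250 kg/m³
  candidate D: E = 3.850 GPa, ρ = 1260 kg/m³
  candidate Q: E = 373.7 GPa, ρ = 3880 kg/m³
  candidate U: E = 97.77 GPa, ρ = 8402 kg/m³
  candidate L: E = 127.6 GPa, ρ = 7030 kg/m³
  candidate Q: M = 4.98×10⁻³
  candidate Z: M = 3.57×10⁻³
  candidate V: M = 2.30×10⁻³
  candidate L: M = 1.61×10⁻³
  candidate D: M = 1.56×10⁻³
  candidate U: M = 1.18×10⁻³
Highest index: candidate Q.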